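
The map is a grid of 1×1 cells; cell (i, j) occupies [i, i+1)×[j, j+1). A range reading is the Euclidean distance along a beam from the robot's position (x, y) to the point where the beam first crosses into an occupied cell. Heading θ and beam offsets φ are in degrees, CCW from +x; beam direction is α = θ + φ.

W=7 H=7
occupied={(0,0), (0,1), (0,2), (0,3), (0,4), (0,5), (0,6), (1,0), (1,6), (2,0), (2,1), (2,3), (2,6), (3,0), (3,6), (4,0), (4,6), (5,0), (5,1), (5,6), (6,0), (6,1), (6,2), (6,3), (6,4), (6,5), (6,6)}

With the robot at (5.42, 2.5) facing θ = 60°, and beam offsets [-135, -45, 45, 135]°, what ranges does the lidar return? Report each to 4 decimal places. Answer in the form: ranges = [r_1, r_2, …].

beam 1: φ=-135°, α=285°
  cosα=0.2588 sinα=-0.9659 | (5,2) | tMaxX 2.2409 tMaxY 0.5176 | tΔX 3.8637 tΔY 1.0353
    t=0.5176 [y] (5,1) — stop
  → r_1 = 0.5176
beam 2: φ=-45°, α=15°
  cosα=0.9659 sinα=0.2588 | (5,2) | tMaxX 0.6005 tMaxY 1.9319 | tΔX 1.0353 tΔY 3.8637
    t=0.6005 [x] (6,2) — stop
  → r_2 = 0.6005
beam 3: φ=45°, α=105°
  cosα=-0.2588 sinα=0.9659 | (5,2) | tMaxX 1.6228 tMaxY 0.5176 | tΔX 3.8637 tΔY 1.0353
    t=0.5176 [y] (5,3)
    t=1.5529 [y] (5,4)
    t=1.6228 [x] (4,4)
    t=2.5882 [y] (4,5)
    t=3.6235 [y] (4,6) — stop
  → r_3 = 3.6235
beam 4: φ=135°, α=195°
  cosα=-0.9659 sinα=-0.2588 | (5,2) | tMaxX 0.4348 tMaxY 1.9319 | tΔX 1.0353 tΔY 3.8637
    t=0.4348 [x] (4,2)
    t=1.4701 [x] (3,2)
    t=1.9319 [y] (3,1)
    t=2.5054 [x] (2,1) — stop
  → r_4 = 2.5054

ranges = [0.5176, 0.6005, 3.6235, 2.5054]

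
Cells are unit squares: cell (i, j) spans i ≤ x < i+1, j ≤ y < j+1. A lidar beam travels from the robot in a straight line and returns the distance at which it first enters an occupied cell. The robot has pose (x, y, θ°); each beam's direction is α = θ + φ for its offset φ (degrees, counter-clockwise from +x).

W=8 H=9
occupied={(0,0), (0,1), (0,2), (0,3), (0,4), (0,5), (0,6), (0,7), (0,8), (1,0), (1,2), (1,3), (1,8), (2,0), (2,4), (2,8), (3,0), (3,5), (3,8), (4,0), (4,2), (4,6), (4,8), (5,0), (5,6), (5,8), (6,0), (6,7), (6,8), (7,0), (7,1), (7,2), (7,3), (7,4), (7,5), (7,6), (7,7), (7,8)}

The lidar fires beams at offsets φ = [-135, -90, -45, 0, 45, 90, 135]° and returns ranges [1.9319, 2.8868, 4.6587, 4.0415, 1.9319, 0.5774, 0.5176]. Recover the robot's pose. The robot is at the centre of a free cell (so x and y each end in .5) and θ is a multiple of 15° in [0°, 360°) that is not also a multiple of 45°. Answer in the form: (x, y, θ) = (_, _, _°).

Enumerate (i+0.5, j+0.5, θ) over the 34 free cells and 16 admissible headings. For each, cast all 7 beams and compare to the given ranges.
  (2.5, 7.5, 210°): beam 1 = 0.5176 ≠ 1.9319 ✗
  (6.5, 6.5, 345°): beam 1 = 0.5774 ≠ 1.9319 ✗
  (6.5, 6.5, 120°): beam 1 = 0.5176 ≠ 1.9319 ✗
  (6.5, 1.5, 15°): beam 1 = 0.5774 ≠ 1.9319 ✗
  (1.5, 4.5, 165°): beam 1 = 0.5774 ≠ 1.9319 ✗
  …
  (6.5, 4.5, 240°): r_1=1.9319, r_2=2.8868, r_3=4.6587, r_4=4.0415, r_5=1.9319, r_6=0.5774, r_7=0.5176 — all match ✓
Unique over the lattice → pose = (6.5, 4.5, 240°).

(x, y, θ) = (6.5, 4.5, 240°)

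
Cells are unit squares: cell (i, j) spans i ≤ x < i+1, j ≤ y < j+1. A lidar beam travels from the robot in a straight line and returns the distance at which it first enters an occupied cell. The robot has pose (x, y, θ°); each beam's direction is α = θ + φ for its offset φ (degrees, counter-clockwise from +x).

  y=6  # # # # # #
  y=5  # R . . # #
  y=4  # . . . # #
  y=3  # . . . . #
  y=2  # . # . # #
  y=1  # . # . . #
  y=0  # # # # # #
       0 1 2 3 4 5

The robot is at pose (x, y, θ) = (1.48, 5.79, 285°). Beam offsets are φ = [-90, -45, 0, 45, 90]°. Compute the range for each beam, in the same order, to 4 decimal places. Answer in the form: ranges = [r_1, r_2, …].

ranges = [0.4969, 0.9600, 2.8884, 2.9098, 0.8114]

beam 1: φ=-90°, α=195°
  dir = (cos 195°, sin 195°) = (-0.9659, -0.2588); from cell (1,5)
  next x-line at t=0.4969, next y-line at t=3.0523; Δt_x=1.0353, Δt_y=3.8637
    x: enter (0,5) at t=0.4969 ← occupied
  → r_1 = 0.4969
beam 2: φ=-45°, α=240°
  dir = (cos 240°, sin 240°) = (-0.5000, -0.8660); from cell (1,5)
  next x-line at t=0.9600, next y-line at t=0.9122; Δt_x=2.0000, Δt_y=1.1547
    y: enter (1,4) at t=0.9122
    x: enter (0,4) at t=0.9600 ← occupied
  → r_2 = 0.9600
beam 3: φ=0°, α=285°
  dir = (cos 285°, sin 285°) = (0.2588, -0.9659); from cell (1,5)
  next x-line at t=2.0091, next y-line at t=0.8179; Δt_x=3.8637, Δt_y=1.0353
    y: enter (1,4) at t=0.8179
    y: enter (1,3) at t=1.8531
    x: enter (2,3) at t=2.0091
    y: enter (2,2) at t=2.8884 ← occupied
  → r_3 = 2.8884
beam 4: φ=45°, α=330°
  dir = (cos 330°, sin 330°) = (0.8660, -0.5000); from cell (1,5)
  next x-line at t=0.6004, next y-line at t=1.5800; Δt_x=1.1547, Δt_y=2.0000
    x: enter (2,5) at t=0.6004
    y: enter (2,4) at t=1.5800
    x: enter (3,4) at t=1.7551
    x: enter (4,4) at t=2.9098 ← occupied
  → r_4 = 2.9098
beam 5: φ=90°, α=15°
  dir = (cos 15°, sin 15°) = (0.9659, 0.2588); from cell (1,5)
  next x-line at t=0.5383, next y-line at t=0.8114; Δt_x=1.0353, Δt_y=3.8637
    x: enter (2,5) at t=0.5383
    y: enter (2,6) at t=0.8114 ← occupied
  → r_5 = 0.8114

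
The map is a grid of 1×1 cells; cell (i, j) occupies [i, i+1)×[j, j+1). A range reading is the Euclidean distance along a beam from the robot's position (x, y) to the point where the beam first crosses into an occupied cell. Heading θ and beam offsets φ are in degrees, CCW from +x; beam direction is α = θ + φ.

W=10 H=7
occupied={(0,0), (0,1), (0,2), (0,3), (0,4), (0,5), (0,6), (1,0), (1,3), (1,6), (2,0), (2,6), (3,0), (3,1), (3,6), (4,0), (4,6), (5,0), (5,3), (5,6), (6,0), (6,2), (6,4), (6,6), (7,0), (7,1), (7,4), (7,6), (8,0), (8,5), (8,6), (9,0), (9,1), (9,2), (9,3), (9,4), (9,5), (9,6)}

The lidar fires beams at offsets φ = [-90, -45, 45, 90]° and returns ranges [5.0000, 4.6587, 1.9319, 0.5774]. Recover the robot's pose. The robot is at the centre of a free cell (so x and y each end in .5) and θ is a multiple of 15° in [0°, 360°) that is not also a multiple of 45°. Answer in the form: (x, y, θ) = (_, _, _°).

(x, y, θ) = (3.5, 5.5, 330°)

Enumerate (i+0.5, j+0.5, θ) over the 32 free cells and 16 admissible headings. For each, cast all 4 beams and compare to the given ranges.
  (5.5, 5.5, 60°): beam 1 = 1.0000 ≠ 5.0000 ✗
  (5.5, 5.5, 330°): beam 1 = 4.0415 ≠ 5.0000 ✗
  (2.5, 3.5, 150°): beam 1 = 2.8868 ≠ 5.0000 ✗
  (5.5, 1.5, 195°): beam 1 = 1.5529 ≠ 5.0000 ✗
  (5.5, 4.5, 330°): beam 1 = 0.5774 ≠ 5.0000 ✗
  …
  (3.5, 5.5, 330°): r_1=5.0000, r_2=4.6587, r_3=1.9319, r_4=0.5774 — all match ✓
No second candidate reproduces the full scan.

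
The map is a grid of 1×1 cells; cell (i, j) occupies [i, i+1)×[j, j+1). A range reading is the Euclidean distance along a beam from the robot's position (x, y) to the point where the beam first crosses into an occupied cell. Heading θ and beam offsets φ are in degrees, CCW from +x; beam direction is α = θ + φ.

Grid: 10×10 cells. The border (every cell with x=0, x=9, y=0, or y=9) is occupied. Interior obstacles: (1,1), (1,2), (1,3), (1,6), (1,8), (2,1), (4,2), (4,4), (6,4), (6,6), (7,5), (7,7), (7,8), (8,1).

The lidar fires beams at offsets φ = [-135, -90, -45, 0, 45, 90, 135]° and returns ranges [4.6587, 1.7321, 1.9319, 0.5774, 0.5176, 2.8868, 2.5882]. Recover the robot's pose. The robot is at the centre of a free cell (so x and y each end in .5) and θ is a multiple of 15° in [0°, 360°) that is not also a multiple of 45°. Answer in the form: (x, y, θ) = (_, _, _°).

Enumerate (i+0.5, j+0.5, θ) over the 50 free cells and 16 admissible headings. For each, cast all 7 beams and compare to the given ranges.
  (2.5, 8.5, 255°): beam 1 = 0.5774 ≠ 4.6587 ✗
  (7.5, 6.5, 300°): beam 1 = 0.5176 ≠ 4.6587 ✗
  (8.5, 6.5, 195°): beam 1 = 1.0000 ≠ 4.6587 ✗
  …
  (5.5, 6.5, 330°): r_1=4.6587, r_2=1.7321, r_3=1.9319, r_4=0.5774, r_5=0.5176, r_6=2.8868, r_7=2.5882 — all match ✓
No second candidate reproduces the full scan.

(x, y, θ) = (5.5, 6.5, 330°)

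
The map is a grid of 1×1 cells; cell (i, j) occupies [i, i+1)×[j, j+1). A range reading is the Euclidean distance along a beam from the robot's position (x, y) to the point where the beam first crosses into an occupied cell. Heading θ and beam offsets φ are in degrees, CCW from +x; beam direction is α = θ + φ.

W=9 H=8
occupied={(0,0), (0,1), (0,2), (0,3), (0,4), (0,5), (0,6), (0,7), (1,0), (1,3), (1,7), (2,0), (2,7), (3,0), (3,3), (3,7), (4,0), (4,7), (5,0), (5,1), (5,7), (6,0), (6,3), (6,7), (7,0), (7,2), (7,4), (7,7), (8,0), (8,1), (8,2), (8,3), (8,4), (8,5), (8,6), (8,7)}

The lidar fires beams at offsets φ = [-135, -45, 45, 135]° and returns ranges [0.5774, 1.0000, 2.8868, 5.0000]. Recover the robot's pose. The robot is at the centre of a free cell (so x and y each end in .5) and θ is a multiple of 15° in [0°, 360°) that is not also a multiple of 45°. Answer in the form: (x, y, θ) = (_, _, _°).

Candidates: 36 free-cell centres × 16 headings = 576 poses. Raycast each; keep the one whose scan matches to 4 dp.
  (3.5, 6.5, 105°): beam 1 = 4.0415 ≠ 0.5774 ✗
  (1.5, 6.5, 195°): beam 2 = 0.5774 ≠ 1.0000 ✗
  (4.5, 3.5, 330°): beam 1 = 0.5176 ≠ 0.5774 ✗
  (4.5, 1.5, 165°): beam 2 = 1.7321 ≠ 1.0000 ✗
  (5.5, 5.5, 105°): beam 1 = 1.7321 ≠ 0.5774 ✗
  …
  (2.5, 6.5, 195°): r_1=0.5774, r_2=1.0000, r_3=2.8868, r_4=5.0000 — all match ✓
Only this pose fits every beam.

(x, y, θ) = (2.5, 6.5, 195°)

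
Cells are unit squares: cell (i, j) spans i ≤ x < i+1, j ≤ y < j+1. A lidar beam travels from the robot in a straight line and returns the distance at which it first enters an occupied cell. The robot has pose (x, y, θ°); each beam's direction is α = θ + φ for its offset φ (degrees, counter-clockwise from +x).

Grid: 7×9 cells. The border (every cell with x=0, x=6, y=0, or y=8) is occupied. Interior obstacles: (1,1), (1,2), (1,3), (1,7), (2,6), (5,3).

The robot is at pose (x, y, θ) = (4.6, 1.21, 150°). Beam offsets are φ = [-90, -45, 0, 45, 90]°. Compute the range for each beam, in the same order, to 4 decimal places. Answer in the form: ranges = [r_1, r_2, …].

beam 1: φ=-90°, α=60°
  cosα=0.5000 sinα=0.8660 | (4,1) | tMaxX 0.8000 tMaxY 0.9122 | tΔX 2.0000 tΔY 1.1547
    t=0.8000 [x] (5,1)
    t=0.9122 [y] (5,2)
    t=2.0669 [y] (5,3) — stop
  → r_1 = 2.0669
beam 2: φ=-45°, α=105°
  cosα=-0.2588 sinα=0.9659 | (4,1) | tMaxX 2.3182 tMaxY 0.8179 | tΔX 3.8637 tΔY 1.0353
    t=0.8179 [y] (4,2)
    t=1.8531 [y] (4,3)
    t=2.3182 [x] (3,3)
    t=2.8884 [y] (3,4)
    t=3.9237 [y] (3,5)
    t=4.9590 [y] (3,6)
    t=5.9942 [y] (3,7)
    t=6.1819 [x] (2,7)
    t=7.0295 [y] (2,8) — stop
  → r_2 = 7.0295
beam 3: φ=0°, α=150°
  cosα=-0.8660 sinα=0.5000 | (4,1) | tMaxX 0.6928 tMaxY 1.5800 | tΔX 1.1547 tΔY 2.0000
    t=0.6928 [x] (3,1)
    t=1.5800 [y] (3,2)
    t=1.8475 [x] (2,2)
    t=3.0022 [x] (1,2) — stop
  → r_3 = 3.0022
beam 4: φ=45°, α=195°
  cosα=-0.9659 sinα=-0.2588 | (4,1) | tMaxX 0.6212 tMaxY 0.8114 | tΔX 1.0353 tΔY 3.8637
    t=0.6212 [x] (3,1)
    t=0.8114 [y] (3,0) — stop
  → r_4 = 0.8114
beam 5: φ=90°, α=240°
  cosα=-0.5000 sinα=-0.8660 | (4,1) | tMaxX 1.2000 tMaxY 0.2425 | tΔX 2.0000 tΔY 1.1547
    t=0.2425 [y] (4,0) — stop
  → r_5 = 0.2425

ranges = [2.0669, 7.0295, 3.0022, 0.8114, 0.2425]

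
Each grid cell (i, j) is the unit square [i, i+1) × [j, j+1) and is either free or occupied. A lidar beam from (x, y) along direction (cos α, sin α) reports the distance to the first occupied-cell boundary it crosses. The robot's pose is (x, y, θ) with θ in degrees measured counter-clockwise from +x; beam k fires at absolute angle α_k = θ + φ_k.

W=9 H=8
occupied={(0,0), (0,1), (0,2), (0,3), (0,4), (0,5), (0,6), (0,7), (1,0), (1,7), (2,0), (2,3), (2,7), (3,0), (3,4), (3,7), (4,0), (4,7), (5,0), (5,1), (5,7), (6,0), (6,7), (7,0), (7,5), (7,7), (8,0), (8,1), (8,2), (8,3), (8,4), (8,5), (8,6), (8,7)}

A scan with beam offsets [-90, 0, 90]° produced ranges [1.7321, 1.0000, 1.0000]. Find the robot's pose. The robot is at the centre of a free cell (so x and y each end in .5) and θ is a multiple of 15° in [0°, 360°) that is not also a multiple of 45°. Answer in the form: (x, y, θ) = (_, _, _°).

(x, y, θ) = (1.5, 2.5, 30°)

Candidates: 38 free-cell centres × 16 headings = 608 poses. Raycast each; keep the one whose scan matches to 4 dp.
  (6.5, 5.5, 240°): beam 1 = 3.0000 ≠ 1.7321 ✗
  (5.5, 4.5, 255°): beam 1 = 1.5529 ≠ 1.7321 ✗
  (4.5, 4.5, 15°): beam 1 = 2.5882 ≠ 1.7321 ✗
  (7.5, 1.5, 255°): beam 1 = 1.5529 ≠ 1.7321 ✗
  …
  (1.5, 2.5, 30°): r_1=1.7321, r_2=1.0000, r_3=1.0000 — all match ✓
Only this pose fits every beam.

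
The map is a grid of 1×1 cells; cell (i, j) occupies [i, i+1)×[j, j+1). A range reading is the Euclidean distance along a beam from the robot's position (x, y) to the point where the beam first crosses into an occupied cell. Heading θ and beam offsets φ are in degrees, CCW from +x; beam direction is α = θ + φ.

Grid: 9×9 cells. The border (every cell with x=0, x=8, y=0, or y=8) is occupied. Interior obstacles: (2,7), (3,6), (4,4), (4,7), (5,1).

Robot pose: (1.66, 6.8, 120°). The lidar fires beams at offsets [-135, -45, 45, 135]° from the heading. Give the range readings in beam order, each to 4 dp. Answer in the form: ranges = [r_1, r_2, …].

beam 1: φ=-135°, α=345°
  dir = (cos 345°, sin 345°) = (0.9659, -0.2588); from cell (1,6)
  next x-line at t=0.3520, next y-line at t=3.0910; Δt_x=1.0353, Δt_y=3.8637
    x: enter (2,6) at t=0.3520
    x: enter (3,6) at t=1.3873 ← occupied
  → r_1 = 1.3873
beam 2: φ=-45°, α=75°
  dir = (cos 75°, sin 75°) = (0.2588, 0.9659); from cell (1,6)
  next x-line at t=1.3137, next y-line at t=0.2071; Δt_x=3.8637, Δt_y=1.0353
    y: enter (1,7) at t=0.2071
    y: enter (1,8) at t=1.2423 ← occupied
  → r_2 = 1.2423
beam 3: φ=45°, α=165°
  dir = (cos 165°, sin 165°) = (-0.9659, 0.2588); from cell (1,6)
  next x-line at t=0.6833, next y-line at t=0.7727; Δt_x=1.0353, Δt_y=3.8637
    x: enter (0,6) at t=0.6833 ← occupied
  → r_3 = 0.6833
beam 4: φ=135°, α=255°
  dir = (cos 255°, sin 255°) = (-0.2588, -0.9659); from cell (1,6)
  next x-line at t=2.5500, next y-line at t=0.8282; Δt_x=3.8637, Δt_y=1.0353
    y: enter (1,5) at t=0.8282
    y: enter (1,4) at t=1.8635
    x: enter (0,4) at t=2.5500 ← occupied
  → r_4 = 2.5500

ranges = [1.3873, 1.2423, 0.6833, 2.5500]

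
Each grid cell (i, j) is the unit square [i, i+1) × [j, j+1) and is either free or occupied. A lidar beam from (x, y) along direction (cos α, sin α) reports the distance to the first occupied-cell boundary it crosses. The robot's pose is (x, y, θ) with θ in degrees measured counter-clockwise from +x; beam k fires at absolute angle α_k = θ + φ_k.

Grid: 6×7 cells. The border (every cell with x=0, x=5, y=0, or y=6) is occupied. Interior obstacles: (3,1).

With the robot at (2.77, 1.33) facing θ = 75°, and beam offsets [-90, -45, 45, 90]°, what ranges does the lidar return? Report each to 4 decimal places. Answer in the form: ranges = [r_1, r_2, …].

beam 1: φ=-90°, α=345°
  direction (0.9659, -0.2588); cell (2,1); t to first gridline: x 0.2381, y 1.2750 (then +1.0353 / +3.8637)
    (3,1) via x @ 0.2381  # hit
  → r_1 = 0.2381
beam 2: φ=-45°, α=30°
  direction (0.8660, 0.5000); cell (2,1); t to first gridline: x 0.2656, y 1.3400 (then +1.1547 / +2.0000)
    (3,1) via x @ 0.2656  # hit
  → r_2 = 0.2656
beam 3: φ=45°, α=120°
  direction (-0.5000, 0.8660); cell (2,1); t to first gridline: x 1.5400, y 0.7736 (then +2.0000 / +1.1547)
    (2,2) via y @ 0.7736
    (1,2) via x @ 1.5400
    (1,3) via y @ 1.9283
    (1,4) via y @ 3.0831
    (0,4) via x @ 3.5400  # hit
  → r_3 = 3.5400
beam 4: φ=90°, α=165°
  direction (-0.9659, 0.2588); cell (2,1); t to first gridline: x 0.7972, y 2.5887 (then +1.0353 / +3.8637)
    (1,1) via x @ 0.7972
    (0,1) via x @ 1.8324  # hit
  → r_4 = 1.8324

ranges = [0.2381, 0.2656, 3.5400, 1.8324]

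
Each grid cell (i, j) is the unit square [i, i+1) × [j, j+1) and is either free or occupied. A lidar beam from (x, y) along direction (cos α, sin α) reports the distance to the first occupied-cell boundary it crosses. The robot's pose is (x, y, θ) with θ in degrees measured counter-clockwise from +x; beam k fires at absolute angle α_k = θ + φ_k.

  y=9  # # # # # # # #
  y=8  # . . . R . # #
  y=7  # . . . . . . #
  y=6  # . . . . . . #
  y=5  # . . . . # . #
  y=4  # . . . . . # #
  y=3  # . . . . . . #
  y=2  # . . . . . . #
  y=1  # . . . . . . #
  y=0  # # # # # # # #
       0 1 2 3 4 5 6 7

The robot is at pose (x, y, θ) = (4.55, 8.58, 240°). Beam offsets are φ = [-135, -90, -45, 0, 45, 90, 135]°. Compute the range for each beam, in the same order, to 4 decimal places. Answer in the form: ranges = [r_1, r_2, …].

beam 1: φ=-135°, α=105°
  dir = (cos 105°, sin 105°) = (-0.2588, 0.9659); from cell (4,8)
  next x-line at t=2.1250, next y-line at t=0.4348; Δt_x=3.8637, Δt_y=1.0353
    y: enter (4,9) at t=0.4348 ← occupied
  → r_1 = 0.4348
beam 2: φ=-90°, α=150°
  dir = (cos 150°, sin 150°) = (-0.8660, 0.5000); from cell (4,8)
  next x-line at t=0.6351, next y-line at t=0.8400; Δt_x=1.1547, Δt_y=2.0000
    x: enter (3,8) at t=0.6351
    y: enter (3,9) at t=0.8400 ← occupied
  → r_2 = 0.8400
beam 3: φ=-45°, α=195°
  dir = (cos 195°, sin 195°) = (-0.9659, -0.2588); from cell (4,8)
  next x-line at t=0.5694, next y-line at t=2.2409; Δt_x=1.0353, Δt_y=3.8637
    x: enter (3,8) at t=0.5694
    x: enter (2,8) at t=1.6047
    y: enter (2,7) at t=2.2409
    x: enter (1,7) at t=2.6400
    x: enter (0,7) at t=3.6752 ← occupied
  → r_3 = 3.6752
beam 4: φ=0°, α=240°
  dir = (cos 240°, sin 240°) = (-0.5000, -0.8660); from cell (4,8)
  next x-line at t=1.1000, next y-line at t=0.6697; Δt_x=2.0000, Δt_y=1.1547
    y: enter (4,7) at t=0.6697
    x: enter (3,7) at t=1.1000
    y: enter (3,6) at t=1.8244
    y: enter (3,5) at t=2.9791
    x: enter (2,5) at t=3.1000
    y: enter (2,4) at t=4.1338
    x: enter (1,4) at t=5.1000
    y: enter (1,3) at t=5.2885
    y: enter (1,2) at t=6.4432
    x: enter (0,2) at t=7.1000 ← occupied
  → r_4 = 7.1000
beam 5: φ=45°, α=285°
  dir = (cos 285°, sin 285°) = (0.2588, -0.9659); from cell (4,8)
  next x-line at t=1.7387, next y-line at t=0.6005; Δt_x=3.8637, Δt_y=1.0353
    y: enter (4,7) at t=0.6005
    y: enter (4,6) at t=1.6357
    x: enter (5,6) at t=1.7387
    y: enter (5,5) at t=2.6710 ← occupied
  → r_5 = 2.6710
beam 6: φ=90°, α=330°
  dir = (cos 330°, sin 330°) = (0.8660, -0.5000); from cell (4,8)
  next x-line at t=0.5196, next y-line at t=1.1600; Δt_x=1.1547, Δt_y=2.0000
    x: enter (5,8) at t=0.5196
    y: enter (5,7) at t=1.1600
    x: enter (6,7) at t=1.6743
    x: enter (7,7) at t=2.8290 ← occupied
  → r_6 = 2.8290
beam 7: φ=135°, α=15°
  dir = (cos 15°, sin 15°) = (0.9659, 0.2588); from cell (4,8)
  next x-line at t=0.4659, next y-line at t=1.6228; Δt_x=1.0353, Δt_y=3.8637
    x: enter (5,8) at t=0.4659
    x: enter (6,8) at t=1.5012 ← occupied
  → r_7 = 1.5012

ranges = [0.4348, 0.8400, 3.6752, 7.1000, 2.6710, 2.8290, 1.5012]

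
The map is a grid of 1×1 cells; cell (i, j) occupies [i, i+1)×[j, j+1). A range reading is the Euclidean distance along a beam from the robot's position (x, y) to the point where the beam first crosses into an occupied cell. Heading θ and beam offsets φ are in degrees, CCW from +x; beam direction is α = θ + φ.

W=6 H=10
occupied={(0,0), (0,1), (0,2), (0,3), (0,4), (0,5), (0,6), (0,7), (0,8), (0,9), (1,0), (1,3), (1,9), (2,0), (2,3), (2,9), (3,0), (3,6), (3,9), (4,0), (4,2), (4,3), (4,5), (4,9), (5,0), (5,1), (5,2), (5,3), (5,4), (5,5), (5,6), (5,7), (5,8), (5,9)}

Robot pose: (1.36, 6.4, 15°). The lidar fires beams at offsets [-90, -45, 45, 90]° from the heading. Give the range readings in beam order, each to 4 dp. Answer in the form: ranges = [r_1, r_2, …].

ranges = [2.4847, 4.2031, 3.0022, 1.3909]

beam 1: φ=-90°, α=285°
  direction (0.2588, -0.9659); cell (1,6); t to first gridline: x 2.4728, y 0.4141 (then +3.8637 / +1.0353)
    (1,5) via y @ 0.4141
    (1,4) via y @ 1.4494
    (2,4) via x @ 2.4728
    (2,3) via y @ 2.4847  # hit
  → r_1 = 2.4847
beam 2: φ=-45°, α=330°
  direction (0.8660, -0.5000); cell (1,6); t to first gridline: x 0.7390, y 0.8000 (then +1.1547 / +2.0000)
    (2,6) via x @ 0.7390
    (2,5) via y @ 0.8000
    (3,5) via x @ 1.8937
    (3,4) via y @ 2.8000
    (4,4) via x @ 3.0484
    (5,4) via x @ 4.2031  # hit
  → r_2 = 4.2031
beam 3: φ=45°, α=60°
  direction (0.5000, 0.8660); cell (1,6); t to first gridline: x 1.2800, y 0.6928 (then +2.0000 / +1.1547)
    (1,7) via y @ 0.6928
    (2,7) via x @ 1.2800
    (2,8) via y @ 1.8475
    (2,9) via y @ 3.0022  # hit
  → r_3 = 3.0022
beam 4: φ=90°, α=105°
  direction (-0.2588, 0.9659); cell (1,6); t to first gridline: x 1.3909, y 0.6212 (then +3.8637 / +1.0353)
    (1,7) via y @ 0.6212
    (0,7) via x @ 1.3909  # hit
  → r_4 = 1.3909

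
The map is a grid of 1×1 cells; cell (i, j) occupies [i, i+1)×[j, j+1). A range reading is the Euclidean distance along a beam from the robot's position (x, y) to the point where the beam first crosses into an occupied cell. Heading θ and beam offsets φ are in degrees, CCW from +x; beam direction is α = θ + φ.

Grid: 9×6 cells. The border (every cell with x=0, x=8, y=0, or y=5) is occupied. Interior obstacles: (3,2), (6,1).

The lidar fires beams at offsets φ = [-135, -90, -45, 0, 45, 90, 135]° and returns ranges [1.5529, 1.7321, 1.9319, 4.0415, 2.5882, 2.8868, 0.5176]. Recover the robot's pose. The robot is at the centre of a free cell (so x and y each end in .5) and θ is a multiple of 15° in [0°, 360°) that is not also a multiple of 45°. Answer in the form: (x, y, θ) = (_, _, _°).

(x, y, θ) = (4.5, 2.5, 30°)

The pose lattice has 26·16 = 416 candidates. Test each by forward raycasting.
  (6.5, 3.5, 105°): beam 1 = 1.7321 ≠ 1.5529 ✗
  (2.5, 3.5, 345°): beam 1 = 1.7321 ≠ 1.5529 ✗
  (1.5, 2.5, 150°): beam 2 = 2.8868 ≠ 1.7321 ✗
  …
  (4.5, 2.5, 30°): r_1=1.5529, r_2=1.7321, r_3=1.9319, r_4=4.0415, r_5=2.5882, r_6=2.8868, r_7=0.5176 — all match ✓
Unique over the lattice → pose = (4.5, 2.5, 30°).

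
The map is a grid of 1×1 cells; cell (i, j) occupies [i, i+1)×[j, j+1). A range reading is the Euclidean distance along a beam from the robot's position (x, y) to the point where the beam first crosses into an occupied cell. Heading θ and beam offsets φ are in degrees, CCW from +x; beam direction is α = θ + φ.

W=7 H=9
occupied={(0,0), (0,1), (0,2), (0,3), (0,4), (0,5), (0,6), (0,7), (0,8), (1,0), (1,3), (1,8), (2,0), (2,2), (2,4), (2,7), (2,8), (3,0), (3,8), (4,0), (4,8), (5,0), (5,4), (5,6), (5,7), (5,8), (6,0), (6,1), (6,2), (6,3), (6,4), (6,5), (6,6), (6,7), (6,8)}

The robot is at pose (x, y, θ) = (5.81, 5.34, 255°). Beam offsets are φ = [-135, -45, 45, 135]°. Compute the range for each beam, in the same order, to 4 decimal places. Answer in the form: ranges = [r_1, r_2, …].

ranges = [0.7621, 0.6800, 0.3800, 0.2194]

beam 1: φ=-135°, α=120°
  cosα=-0.5000 sinα=0.8660 | (5,5) | tMaxX 1.6200 tMaxY 0.7621 | tΔX 2.0000 tΔY 1.1547
    t=0.7621 [y] (5,6) — stop
  → r_1 = 0.7621
beam 2: φ=-45°, α=210°
  cosα=-0.8660 sinα=-0.5000 | (5,5) | tMaxX 0.9353 tMaxY 0.6800 | tΔX 1.1547 tΔY 2.0000
    t=0.6800 [y] (5,4) — stop
  → r_2 = 0.6800
beam 3: φ=45°, α=300°
  cosα=0.5000 sinα=-0.8660 | (5,5) | tMaxX 0.3800 tMaxY 0.3926 | tΔX 2.0000 tΔY 1.1547
    t=0.3800 [x] (6,5) — stop
  → r_3 = 0.3800
beam 4: φ=135°, α=30°
  cosα=0.8660 sinα=0.5000 | (5,5) | tMaxX 0.2194 tMaxY 1.3200 | tΔX 1.1547 tΔY 2.0000
    t=0.2194 [x] (6,5) — stop
  → r_4 = 0.2194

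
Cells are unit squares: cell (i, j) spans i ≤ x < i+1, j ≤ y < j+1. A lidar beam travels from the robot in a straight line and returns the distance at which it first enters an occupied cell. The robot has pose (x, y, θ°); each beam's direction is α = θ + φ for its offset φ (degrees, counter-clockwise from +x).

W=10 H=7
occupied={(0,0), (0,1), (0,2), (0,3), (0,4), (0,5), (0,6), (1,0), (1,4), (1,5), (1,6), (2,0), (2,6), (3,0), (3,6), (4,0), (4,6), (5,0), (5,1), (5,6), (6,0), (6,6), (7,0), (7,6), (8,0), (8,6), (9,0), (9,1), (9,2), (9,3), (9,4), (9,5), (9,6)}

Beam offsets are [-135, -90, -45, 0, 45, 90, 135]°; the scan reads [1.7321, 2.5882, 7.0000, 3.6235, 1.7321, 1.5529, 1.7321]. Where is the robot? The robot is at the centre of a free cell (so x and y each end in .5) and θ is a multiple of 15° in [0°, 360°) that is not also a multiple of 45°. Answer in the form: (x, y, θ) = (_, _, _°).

(x, y, θ) = (2.5, 2.5, 75°)

Enumerate (i+0.5, j+0.5, θ) over the 37 free cells and 16 admissible headings. For each, cast all 7 beams and compare to the given ranges.
  (6.5, 3.5, 255°): beam 1 = 2.8868 ≠ 1.7321 ✗
  (6.5, 1.5, 75°): beam 1 = 0.5774 ≠ 1.7321 ✗
  (5.5, 5.5, 210°): beam 1 = 0.5176 ≠ 1.7321 ✗
  …
  (2.5, 2.5, 75°): r_1=1.7321, r_2=2.5882, r_3=7.0000, r_4=3.6235, r_5=1.7321, r_6=1.5529, r_7=1.7321 — all match ✓
Only this pose fits every beam.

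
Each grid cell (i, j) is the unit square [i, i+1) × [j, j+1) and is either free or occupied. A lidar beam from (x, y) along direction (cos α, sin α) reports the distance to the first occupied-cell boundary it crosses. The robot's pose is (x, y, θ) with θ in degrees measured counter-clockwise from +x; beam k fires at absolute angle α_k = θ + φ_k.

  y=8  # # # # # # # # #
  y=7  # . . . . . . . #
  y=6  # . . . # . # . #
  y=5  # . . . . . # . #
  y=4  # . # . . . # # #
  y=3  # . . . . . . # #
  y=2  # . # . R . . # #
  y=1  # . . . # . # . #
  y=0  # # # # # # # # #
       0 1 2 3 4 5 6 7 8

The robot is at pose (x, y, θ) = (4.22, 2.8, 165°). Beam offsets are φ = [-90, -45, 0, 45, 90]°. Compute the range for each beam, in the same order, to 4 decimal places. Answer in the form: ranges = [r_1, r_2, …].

ranges = [5.3834, 2.4400, 3.3336, 1.4087, 0.8282]

beam 1: φ=-90°, α=75°
  cosα=0.2588 sinα=0.9659 | (4,2) | tMaxX 3.0137 tMaxY 0.2071 | tΔX 3.8637 tΔY 1.0353
    t=0.2071 [y] (4,3)
    t=1.2423 [y] (4,4)
    t=2.2776 [y] (4,5)
    t=3.0137 [x] (5,5)
    t=3.3129 [y] (5,6)
    t=4.3482 [y] (5,7)
    t=5.3834 [y] (5,8) — stop
  → r_1 = 5.3834
beam 2: φ=-45°, α=120°
  cosα=-0.5000 sinα=0.8660 | (4,2) | tMaxX 0.4400 tMaxY 0.2309 | tΔX 2.0000 tΔY 1.1547
    t=0.2309 [y] (4,3)
    t=0.4400 [x] (3,3)
    t=1.3856 [y] (3,4)
    t=2.4400 [x] (2,4) — stop
  → r_2 = 2.4400
beam 3: φ=0°, α=165°
  cosα=-0.9659 sinα=0.2588 | (4,2) | tMaxX 0.2278 tMaxY 0.7727 | tΔX 1.0353 tΔY 3.8637
    t=0.2278 [x] (3,2)
    t=0.7727 [y] (3,3)
    t=1.2630 [x] (2,3)
    t=2.2983 [x] (1,3)
    t=3.3336 [x] (0,3) — stop
  → r_3 = 3.3336
beam 4: φ=45°, α=210°
  cosα=-0.8660 sinα=-0.5000 | (4,2) | tMaxX 0.2540 tMaxY 1.6000 | tΔX 1.1547 tΔY 2.0000
    t=0.2540 [x] (3,2)
    t=1.4087 [x] (2,2) — stop
  → r_4 = 1.4087
beam 5: φ=90°, α=255°
  cosα=-0.2588 sinα=-0.9659 | (4,2) | tMaxX 0.8500 tMaxY 0.8282 | tΔX 3.8637 tΔY 1.0353
    t=0.8282 [y] (4,1) — stop
  → r_5 = 0.8282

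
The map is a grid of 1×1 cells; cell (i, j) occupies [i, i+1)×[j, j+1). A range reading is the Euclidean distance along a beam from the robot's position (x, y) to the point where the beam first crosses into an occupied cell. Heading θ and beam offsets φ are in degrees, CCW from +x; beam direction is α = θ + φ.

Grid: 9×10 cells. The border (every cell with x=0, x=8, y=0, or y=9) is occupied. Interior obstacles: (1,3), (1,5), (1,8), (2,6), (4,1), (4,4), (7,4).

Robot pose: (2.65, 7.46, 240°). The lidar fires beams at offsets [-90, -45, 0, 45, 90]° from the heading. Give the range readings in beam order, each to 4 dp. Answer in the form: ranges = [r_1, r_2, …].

ranges = [1.0800, 1.7082, 0.5312, 0.4762, 5.0229]

beam 1: φ=-90°, α=150°
  dir = (cos 150°, sin 150°) = (-0.8660, 0.5000); from cell (2,7)
  next x-line at t=0.7506, next y-line at t=1.0800; Δt_x=1.1547, Δt_y=2.0000
    x: enter (1,7) at t=0.7506
    y: enter (1,8) at t=1.0800 ← occupied
  → r_1 = 1.0800
beam 2: φ=-45°, α=195°
  dir = (cos 195°, sin 195°) = (-0.9659, -0.2588); from cell (2,7)
  next x-line at t=0.6729, next y-line at t=1.7773; Δt_x=1.0353, Δt_y=3.8637
    x: enter (1,7) at t=0.6729
    x: enter (0,7) at t=1.7082 ← occupied
  → r_2 = 1.7082
beam 3: φ=0°, α=240°
  dir = (cos 240°, sin 240°) = (-0.5000, -0.8660); from cell (2,7)
  next x-line at t=1.3000, next y-line at t=0.5312; Δt_x=2.0000, Δt_y=1.1547
    y: enter (2,6) at t=0.5312 ← occupied
  → r_3 = 0.5312
beam 4: φ=45°, α=285°
  dir = (cos 285°, sin 285°) = (0.2588, -0.9659); from cell (2,7)
  next x-line at t=1.3523, next y-line at t=0.4762; Δt_x=3.8637, Δt_y=1.0353
    y: enter (2,6) at t=0.4762 ← occupied
  → r_4 = 0.4762
beam 5: φ=90°, α=330°
  dir = (cos 330°, sin 330°) = (0.8660, -0.5000); from cell (2,7)
  next x-line at t=0.4041, next y-line at t=0.9200; Δt_x=1.1547, Δt_y=2.0000
    x: enter (3,7) at t=0.4041
    y: enter (3,6) at t=0.9200
    x: enter (4,6) at t=1.5588
    x: enter (5,6) at t=2.7135
    y: enter (5,5) at t=2.9200
    x: enter (6,5) at t=3.8682
    y: enter (6,4) at t=4.9200
    x: enter (7,4) at t=5.0229 ← occupied
  → r_5 = 5.0229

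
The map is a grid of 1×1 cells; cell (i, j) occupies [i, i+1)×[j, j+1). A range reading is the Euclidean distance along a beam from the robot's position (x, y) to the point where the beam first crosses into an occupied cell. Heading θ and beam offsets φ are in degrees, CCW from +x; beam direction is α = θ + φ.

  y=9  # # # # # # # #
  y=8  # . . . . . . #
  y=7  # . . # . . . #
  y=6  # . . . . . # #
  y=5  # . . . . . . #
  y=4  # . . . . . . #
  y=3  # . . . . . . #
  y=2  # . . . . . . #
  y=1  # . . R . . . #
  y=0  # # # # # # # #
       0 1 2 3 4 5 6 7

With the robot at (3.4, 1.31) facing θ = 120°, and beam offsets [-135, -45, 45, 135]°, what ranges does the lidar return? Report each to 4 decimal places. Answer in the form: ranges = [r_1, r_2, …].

ranges = [1.1977, 7.9613, 2.4847, 0.3209]

beam 1: φ=-135°, α=345°
  direction (0.9659, -0.2588); cell (3,1); t to first gridline: x 0.6212, y 1.1977 (then +1.0353 / +3.8637)
    (4,1) via x @ 0.6212
    (4,0) via y @ 1.1977  # hit
  → r_1 = 1.1977
beam 2: φ=-45°, α=75°
  direction (0.2588, 0.9659); cell (3,1); t to first gridline: x 2.3182, y 0.7143 (then +3.8637 / +1.0353)
    (3,2) via y @ 0.7143
    (3,3) via y @ 1.7496
    (4,3) via x @ 2.3182
    (4,4) via y @ 2.7849
    (4,5) via y @ 3.8202
    (4,6) via y @ 4.8554
    (4,7) via y @ 5.8907
    (5,7) via x @ 6.1819
    (5,8) via y @ 6.9260
    (5,9) via y @ 7.9613  # hit
  → r_2 = 7.9613
beam 3: φ=45°, α=165°
  direction (-0.9659, 0.2588); cell (3,1); t to first gridline: x 0.4141, y 2.6660 (then +1.0353 / +3.8637)
    (2,1) via x @ 0.4141
    (1,1) via x @ 1.4494
    (0,1) via x @ 2.4847  # hit
  → r_3 = 2.4847
beam 4: φ=135°, α=255°
  direction (-0.2588, -0.9659); cell (3,1); t to first gridline: x 1.5455, y 0.3209 (then +3.8637 / +1.0353)
    (3,0) via y @ 0.3209  # hit
  → r_4 = 0.3209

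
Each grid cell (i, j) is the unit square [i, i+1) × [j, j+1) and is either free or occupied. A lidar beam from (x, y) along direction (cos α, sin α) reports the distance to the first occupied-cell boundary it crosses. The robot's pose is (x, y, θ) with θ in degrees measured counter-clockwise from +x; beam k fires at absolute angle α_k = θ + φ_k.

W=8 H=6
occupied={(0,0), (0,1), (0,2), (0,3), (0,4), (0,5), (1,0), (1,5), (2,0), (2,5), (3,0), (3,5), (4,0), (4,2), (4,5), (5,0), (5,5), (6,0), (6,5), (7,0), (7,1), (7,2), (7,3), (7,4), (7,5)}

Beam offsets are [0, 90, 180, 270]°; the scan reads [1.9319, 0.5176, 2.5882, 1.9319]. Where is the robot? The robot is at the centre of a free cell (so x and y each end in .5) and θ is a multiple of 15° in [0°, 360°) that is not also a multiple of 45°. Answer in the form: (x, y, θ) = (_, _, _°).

Enumerate (i+0.5, j+0.5, θ) over the 23 free cells and 16 admissible headings. For each, cast all 4 beams and compare to the given ranges.
  (1.5, 2.5, 195°): beam 1 = 0.5176 ≠ 1.9319 ✗
  (1.5, 1.5, 285°): beam 1 = 0.5176 ≠ 1.9319 ✗
  (1.5, 2.5, 105°): beam 3 = 1.5529 ≠ 2.5882 ✗
  (1.5, 4.5, 15°): beam 3 = 0.5176 ≠ 2.5882 ✗
  …
  (3.5, 4.5, 15°): r_1=1.9319, r_2=0.5176, r_3=2.5882, r_4=1.9319 — all match ✓
Unique over the lattice → pose = (3.5, 4.5, 15°).

(x, y, θ) = (3.5, 4.5, 15°)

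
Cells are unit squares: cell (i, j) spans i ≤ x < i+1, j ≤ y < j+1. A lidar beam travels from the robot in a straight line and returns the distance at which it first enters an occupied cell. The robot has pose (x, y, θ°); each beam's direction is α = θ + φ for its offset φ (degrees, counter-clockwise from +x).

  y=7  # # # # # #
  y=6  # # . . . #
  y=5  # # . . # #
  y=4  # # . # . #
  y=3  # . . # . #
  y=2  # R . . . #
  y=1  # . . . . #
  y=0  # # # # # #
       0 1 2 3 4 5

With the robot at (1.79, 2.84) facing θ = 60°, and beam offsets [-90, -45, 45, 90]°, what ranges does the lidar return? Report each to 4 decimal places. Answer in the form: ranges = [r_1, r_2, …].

ranges = [3.6800, 1.2527, 1.2009, 0.9122]

beam 1: φ=-90°, α=330°
  cosα=0.8660 sinα=-0.5000 | (1,2) | tMaxX 0.2425 tMaxY 1.6800 | tΔX 1.1547 tΔY 2.0000
    t=0.2425 [x] (2,2)
    t=1.3972 [x] (3,2)
    t=1.6800 [y] (3,1)
    t=2.5519 [x] (4,1)
    t=3.6800 [y] (4,0) — stop
  → r_1 = 3.6800
beam 2: φ=-45°, α=15°
  cosα=0.9659 sinα=0.2588 | (1,2) | tMaxX 0.2174 tMaxY 0.6182 | tΔX 1.0353 tΔY 3.8637
    t=0.2174 [x] (2,2)
    t=0.6182 [y] (2,3)
    t=1.2527 [x] (3,3) — stop
  → r_2 = 1.2527
beam 3: φ=45°, α=105°
  cosα=-0.2588 sinα=0.9659 | (1,2) | tMaxX 3.0523 tMaxY 0.1656 | tΔX 3.8637 tΔY 1.0353
    t=0.1656 [y] (1,3)
    t=1.2009 [y] (1,4) — stop
  → r_3 = 1.2009
beam 4: φ=90°, α=150°
  cosα=-0.8660 sinα=0.5000 | (1,2) | tMaxX 0.9122 tMaxY 0.3200 | tΔX 1.1547 tΔY 2.0000
    t=0.3200 [y] (1,3)
    t=0.9122 [x] (0,3) — stop
  → r_4 = 0.9122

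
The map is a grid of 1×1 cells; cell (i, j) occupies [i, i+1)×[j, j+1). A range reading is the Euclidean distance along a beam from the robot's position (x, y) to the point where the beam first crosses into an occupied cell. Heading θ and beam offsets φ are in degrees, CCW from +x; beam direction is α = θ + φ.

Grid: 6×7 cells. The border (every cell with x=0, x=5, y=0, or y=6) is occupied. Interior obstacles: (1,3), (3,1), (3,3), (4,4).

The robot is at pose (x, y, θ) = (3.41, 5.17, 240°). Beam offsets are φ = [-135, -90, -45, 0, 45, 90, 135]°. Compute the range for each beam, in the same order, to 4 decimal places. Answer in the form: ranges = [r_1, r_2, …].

beam 1: φ=-135°, α=105°
  direction (-0.2588, 0.9659); cell (3,5); t to first gridline: x 1.5841, y 0.8593 (then +3.8637 / +1.0353)
    (3,6) via y @ 0.8593  # hit
  → r_1 = 0.8593
beam 2: φ=-90°, α=150°
  direction (-0.8660, 0.5000); cell (3,5); t to first gridline: x 0.4734, y 1.6600 (then +1.1547 / +2.0000)
    (2,5) via x @ 0.4734
    (1,5) via x @ 1.6281
    (1,6) via y @ 1.6600  # hit
  → r_2 = 1.6600
beam 3: φ=-45°, α=195°
  direction (-0.9659, -0.2588); cell (3,5); t to first gridline: x 0.4245, y 0.6568 (then +1.0353 / +3.8637)
    (2,5) via x @ 0.4245
    (2,4) via y @ 0.6568
    (1,4) via x @ 1.4597
    (0,4) via x @ 2.4950  # hit
  → r_3 = 2.4950
beam 4: φ=0°, α=240°
  direction (-0.5000, -0.8660); cell (3,5); t to first gridline: x 0.8200, y 0.1963 (then +2.0000 / +1.1547)
    (3,4) via y @ 0.1963
    (2,4) via x @ 0.8200
    (2,3) via y @ 1.3510
    (2,2) via y @ 2.5057
    (1,2) via x @ 2.8200
    (1,1) via y @ 3.6604
    (1,0) via y @ 4.8151  # hit
  → r_4 = 4.8151
beam 5: φ=45°, α=285°
  direction (0.2588, -0.9659); cell (3,5); t to first gridline: x 2.2796, y 0.1760 (then +3.8637 / +1.0353)
    (3,4) via y @ 0.1760
    (3,3) via y @ 1.2113  # hit
  → r_5 = 1.2113
beam 6: φ=90°, α=330°
  direction (0.8660, -0.5000); cell (3,5); t to first gridline: x 0.6813, y 0.3400 (then +1.1547 / +2.0000)
    (3,4) via y @ 0.3400
    (4,4) via x @ 0.6813  # hit
  → r_6 = 0.6813
beam 7: φ=135°, α=15°
  direction (0.9659, 0.2588); cell (3,5); t to first gridline: x 0.6108, y 3.2069 (then +1.0353 / +3.8637)
    (4,5) via x @ 0.6108
    (5,5) via x @ 1.6461  # hit
  → r_7 = 1.6461

ranges = [0.8593, 1.6600, 2.4950, 4.8151, 1.2113, 0.6813, 1.6461]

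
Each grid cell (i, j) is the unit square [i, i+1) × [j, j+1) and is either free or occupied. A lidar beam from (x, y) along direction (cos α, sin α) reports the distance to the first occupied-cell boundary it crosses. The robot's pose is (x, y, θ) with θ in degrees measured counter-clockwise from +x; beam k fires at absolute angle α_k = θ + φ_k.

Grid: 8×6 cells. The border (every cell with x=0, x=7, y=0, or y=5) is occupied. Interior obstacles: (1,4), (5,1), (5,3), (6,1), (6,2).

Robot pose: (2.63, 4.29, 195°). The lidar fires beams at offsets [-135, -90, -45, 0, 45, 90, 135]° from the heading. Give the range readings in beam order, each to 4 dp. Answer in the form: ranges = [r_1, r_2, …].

beam 1: φ=-135°, α=60°
  direction (0.5000, 0.8660); cell (2,4); t to first gridline: x 0.7400, y 0.8198 (then +2.0000 / +1.1547)
    (3,4) via x @ 0.7400
    (3,5) via y @ 0.8198  # hit
  → r_1 = 0.8198
beam 2: φ=-90°, α=105°
  direction (-0.2588, 0.9659); cell (2,4); t to first gridline: x 2.4341, y 0.7350 (then +3.8637 / +1.0353)
    (2,5) via y @ 0.7350  # hit
  → r_2 = 0.7350
beam 3: φ=-45°, α=150°
  direction (-0.8660, 0.5000); cell (2,4); t to first gridline: x 0.7275, y 1.4200 (then +1.1547 / +2.0000)
    (1,4) via x @ 0.7275  # hit
  → r_3 = 0.7275
beam 4: φ=0°, α=195°
  direction (-0.9659, -0.2588); cell (2,4); t to first gridline: x 0.6522, y 1.1205 (then +1.0353 / +3.8637)
    (1,4) via x @ 0.6522  # hit
  → r_4 = 0.6522
beam 5: φ=45°, α=240°
  direction (-0.5000, -0.8660); cell (2,4); t to first gridline: x 1.2600, y 0.3349 (then +2.0000 / +1.1547)
    (2,3) via y @ 0.3349
    (1,3) via x @ 1.2600
    (1,2) via y @ 1.4896
    (1,1) via y @ 2.6443
    (0,1) via x @ 3.2600  # hit
  → r_5 = 3.2600
beam 6: φ=90°, α=285°
  direction (0.2588, -0.9659); cell (2,4); t to first gridline: x 1.4296, y 0.3002 (then +3.8637 / +1.0353)
    (2,3) via y @ 0.3002
    (2,2) via y @ 1.3355
    (3,2) via x @ 1.4296
    (3,1) via y @ 2.3708
    (3,0) via y @ 3.4061  # hit
  → r_6 = 3.4061
beam 7: φ=135°, α=330°
  direction (0.8660, -0.5000); cell (2,4); t to first gridline: x 0.4272, y 0.5800 (then +1.1547 / +2.0000)
    (3,4) via x @ 0.4272
    (3,3) via y @ 0.5800
    (4,3) via x @ 1.5819
    (4,2) via y @ 2.5800
    (5,2) via x @ 2.7366
    (6,2) via x @ 3.8913  # hit
  → r_7 = 3.8913

ranges = [0.8198, 0.7350, 0.7275, 0.6522, 3.2600, 3.4061, 3.8913]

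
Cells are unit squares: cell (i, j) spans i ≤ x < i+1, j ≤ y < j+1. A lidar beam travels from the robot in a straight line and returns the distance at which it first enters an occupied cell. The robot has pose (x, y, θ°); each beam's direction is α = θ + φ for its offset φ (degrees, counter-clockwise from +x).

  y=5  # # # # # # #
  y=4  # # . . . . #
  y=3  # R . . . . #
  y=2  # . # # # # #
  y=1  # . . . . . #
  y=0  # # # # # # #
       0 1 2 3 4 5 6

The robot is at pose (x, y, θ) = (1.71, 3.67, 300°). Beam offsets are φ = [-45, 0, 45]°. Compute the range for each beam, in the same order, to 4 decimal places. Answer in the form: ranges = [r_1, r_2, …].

beam 1: φ=-45°, α=255°
  cosα=-0.2588 sinα=-0.9659 | (1,3) | tMaxX 2.7432 tMaxY 0.6936 | tΔX 3.8637 tΔY 1.0353
    t=0.6936 [y] (1,2)
    t=1.7289 [y] (1,1)
    t=2.7432 [x] (0,1) — stop
  → r_1 = 2.7432
beam 2: φ=0°, α=300°
  cosα=0.5000 sinα=-0.8660 | (1,3) | tMaxX 0.5800 tMaxY 0.7736 | tΔX 2.0000 tΔY 1.1547
    t=0.5800 [x] (2,3)
    t=0.7736 [y] (2,2) — stop
  → r_2 = 0.7736
beam 3: φ=45°, α=345°
  cosα=0.9659 sinα=-0.2588 | (1,3) | tMaxX 0.3002 tMaxY 2.5887 | tΔX 1.0353 tΔY 3.8637
    t=0.3002 [x] (2,3)
    t=1.3355 [x] (3,3)
    t=2.3708 [x] (4,3)
    t=2.5887 [y] (4,2) — stop
  → r_3 = 2.5887

ranges = [2.7432, 0.7736, 2.5887]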